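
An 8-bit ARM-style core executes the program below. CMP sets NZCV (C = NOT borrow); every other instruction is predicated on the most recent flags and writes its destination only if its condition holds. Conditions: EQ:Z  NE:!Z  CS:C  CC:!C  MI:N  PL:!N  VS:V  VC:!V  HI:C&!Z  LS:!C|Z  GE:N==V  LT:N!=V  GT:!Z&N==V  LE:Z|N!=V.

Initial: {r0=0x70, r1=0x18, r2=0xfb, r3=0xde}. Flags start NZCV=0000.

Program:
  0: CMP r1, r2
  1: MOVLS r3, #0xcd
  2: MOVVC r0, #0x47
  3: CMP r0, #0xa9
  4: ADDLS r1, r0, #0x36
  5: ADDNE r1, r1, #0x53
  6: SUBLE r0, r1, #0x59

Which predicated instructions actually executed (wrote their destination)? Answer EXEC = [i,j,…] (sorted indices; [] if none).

EXEC = [1,2,4,5]

[0] flags=0000 → (cmp)
[1] flags=0000 LS?T → r3=0xcd
[2] flags=0000 VC?T → r0=0x47
[3] flags=1001 → (cmp)
[4] flags=1001 LS?T → r1=0x7d
[5] flags=1001 NE?T → r1=0xd0
[6] flags=1001 LE?F → skip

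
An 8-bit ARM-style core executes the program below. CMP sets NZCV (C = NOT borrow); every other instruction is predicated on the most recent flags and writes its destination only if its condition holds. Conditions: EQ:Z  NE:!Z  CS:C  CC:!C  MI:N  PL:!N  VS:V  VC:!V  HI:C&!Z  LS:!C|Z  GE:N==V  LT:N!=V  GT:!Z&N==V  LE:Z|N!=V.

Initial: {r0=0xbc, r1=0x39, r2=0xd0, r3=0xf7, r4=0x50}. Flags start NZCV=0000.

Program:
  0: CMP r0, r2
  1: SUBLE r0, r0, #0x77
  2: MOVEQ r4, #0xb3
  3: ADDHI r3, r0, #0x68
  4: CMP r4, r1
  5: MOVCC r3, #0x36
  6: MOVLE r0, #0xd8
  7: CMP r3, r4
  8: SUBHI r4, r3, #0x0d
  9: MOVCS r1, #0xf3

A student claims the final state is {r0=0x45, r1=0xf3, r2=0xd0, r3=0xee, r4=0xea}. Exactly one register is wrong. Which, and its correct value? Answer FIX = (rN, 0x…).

[0] flags=1000 → (cmp)
[1] flags=1000 LE?T → r0=0x45
[2] flags=1000 EQ?F → skip
[3] flags=1000 HI?F → skip
[4] flags=0010 → (cmp)
[5] flags=0010 CC?F → skip
[6] flags=0010 LE?F → skip
[7] flags=1010 → (cmp)
[8] flags=1010 HI?T → r4=0xea
[9] flags=1010 CS?T → r1=0xf3

FIX = (r3, 0xf7)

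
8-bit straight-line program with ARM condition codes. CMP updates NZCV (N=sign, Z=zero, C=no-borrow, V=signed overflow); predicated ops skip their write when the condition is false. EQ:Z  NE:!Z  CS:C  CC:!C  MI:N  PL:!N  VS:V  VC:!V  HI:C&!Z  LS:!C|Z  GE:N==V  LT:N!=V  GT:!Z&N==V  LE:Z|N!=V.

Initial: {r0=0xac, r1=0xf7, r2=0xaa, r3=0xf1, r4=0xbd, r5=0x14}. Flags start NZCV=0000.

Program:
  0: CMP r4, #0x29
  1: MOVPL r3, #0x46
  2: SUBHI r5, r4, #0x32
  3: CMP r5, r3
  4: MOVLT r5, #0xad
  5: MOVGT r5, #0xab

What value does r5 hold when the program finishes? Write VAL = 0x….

VAL = 0xad

[0] flags=1010 → (cmp)
[1] flags=1010 PL?F → skip
[2] flags=1010 HI?T → r5=0x8b
[3] flags=1000 → (cmp)
[4] flags=1000 LT?T → r5=0xad
[5] flags=1000 GT?F → skip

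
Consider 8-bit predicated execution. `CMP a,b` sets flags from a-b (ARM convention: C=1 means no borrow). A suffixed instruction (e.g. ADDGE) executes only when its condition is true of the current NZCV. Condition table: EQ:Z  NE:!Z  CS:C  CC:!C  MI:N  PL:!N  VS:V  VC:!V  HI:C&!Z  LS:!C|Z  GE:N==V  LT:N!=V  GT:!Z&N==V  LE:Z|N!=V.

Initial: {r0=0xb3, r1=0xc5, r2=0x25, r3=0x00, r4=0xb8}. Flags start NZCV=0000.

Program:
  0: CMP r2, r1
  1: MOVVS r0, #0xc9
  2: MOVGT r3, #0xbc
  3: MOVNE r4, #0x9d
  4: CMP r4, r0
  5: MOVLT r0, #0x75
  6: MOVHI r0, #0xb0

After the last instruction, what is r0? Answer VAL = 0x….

0: ✓ CMP  NZCV=0000
1: · MOVVS
2: ✓ MOVGT  r3←0xbc
3: ✓ MOVNE  r4←0x9d
4: ✓ CMP  NZCV=1000
5: ✓ MOVLT  r0←0x75
6: · MOVHI

VAL = 0x75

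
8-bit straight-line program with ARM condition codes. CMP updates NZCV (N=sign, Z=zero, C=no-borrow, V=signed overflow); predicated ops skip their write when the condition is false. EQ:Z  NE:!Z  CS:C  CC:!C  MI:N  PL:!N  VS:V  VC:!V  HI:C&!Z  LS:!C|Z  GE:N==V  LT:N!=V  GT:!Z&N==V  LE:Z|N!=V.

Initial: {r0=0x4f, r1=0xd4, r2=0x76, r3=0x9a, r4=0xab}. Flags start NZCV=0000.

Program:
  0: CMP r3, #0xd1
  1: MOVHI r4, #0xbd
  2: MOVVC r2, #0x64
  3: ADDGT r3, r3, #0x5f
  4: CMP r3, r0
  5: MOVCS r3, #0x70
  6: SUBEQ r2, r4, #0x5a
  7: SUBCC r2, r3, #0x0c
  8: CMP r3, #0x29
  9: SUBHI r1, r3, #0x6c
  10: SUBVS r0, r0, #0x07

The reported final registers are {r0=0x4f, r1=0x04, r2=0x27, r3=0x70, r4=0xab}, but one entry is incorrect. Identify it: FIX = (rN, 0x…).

FIX = (r2, 0x64)

[0] flags=1000 → (cmp)
[1] flags=1000 HI?F → skip
[2] flags=1000 VC?T → r2=0x64
[3] flags=1000 GT?F → skip
[4] flags=0011 → (cmp)
[5] flags=0011 CS?T → r3=0x70
[6] flags=0011 EQ?F → skip
[7] flags=0011 CC?F → skip
[8] flags=0010 → (cmp)
[9] flags=0010 HI?T → r1=0x04
[10] flags=0010 VS?F → skip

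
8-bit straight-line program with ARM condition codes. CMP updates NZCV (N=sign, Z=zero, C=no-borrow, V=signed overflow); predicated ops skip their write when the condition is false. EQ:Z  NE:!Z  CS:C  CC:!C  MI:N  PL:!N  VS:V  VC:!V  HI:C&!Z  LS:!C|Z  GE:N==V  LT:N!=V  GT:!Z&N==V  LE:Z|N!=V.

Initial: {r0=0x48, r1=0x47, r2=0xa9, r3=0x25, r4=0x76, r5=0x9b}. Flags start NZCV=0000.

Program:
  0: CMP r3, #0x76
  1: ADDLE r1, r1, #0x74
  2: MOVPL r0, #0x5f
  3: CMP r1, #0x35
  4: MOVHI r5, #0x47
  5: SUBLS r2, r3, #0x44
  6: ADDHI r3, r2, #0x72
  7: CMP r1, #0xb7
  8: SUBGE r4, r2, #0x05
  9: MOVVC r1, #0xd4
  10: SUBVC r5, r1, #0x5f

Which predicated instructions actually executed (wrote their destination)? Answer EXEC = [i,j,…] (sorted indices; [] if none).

[0] flags=1000 → (cmp)
[1] flags=1000 LE?T → r1=0xbb
[2] flags=1000 PL?F → skip
[3] flags=1010 → (cmp)
[4] flags=1010 HI?T → r5=0x47
[5] flags=1010 LS?F → skip
[6] flags=1010 HI?T → r3=0x1b
[7] flags=0010 → (cmp)
[8] flags=0010 GE?T → r4=0xa4
[9] flags=0010 VC?T → r1=0xd4
[10] flags=0010 VC?T → r5=0x75

EXEC = [1,4,6,8,9,10]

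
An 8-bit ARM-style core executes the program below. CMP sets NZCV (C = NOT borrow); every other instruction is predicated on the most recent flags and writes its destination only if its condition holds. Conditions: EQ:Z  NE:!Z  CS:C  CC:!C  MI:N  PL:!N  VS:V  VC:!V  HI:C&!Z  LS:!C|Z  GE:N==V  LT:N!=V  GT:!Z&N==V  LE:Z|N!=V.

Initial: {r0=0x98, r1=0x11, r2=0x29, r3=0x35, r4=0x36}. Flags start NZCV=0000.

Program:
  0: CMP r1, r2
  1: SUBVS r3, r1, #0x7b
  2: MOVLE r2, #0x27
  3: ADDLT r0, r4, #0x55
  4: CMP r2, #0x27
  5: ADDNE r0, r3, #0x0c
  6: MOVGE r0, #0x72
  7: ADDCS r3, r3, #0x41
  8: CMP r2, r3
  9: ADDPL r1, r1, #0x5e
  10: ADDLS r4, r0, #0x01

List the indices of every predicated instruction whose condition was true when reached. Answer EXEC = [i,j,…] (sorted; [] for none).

EXEC = [2,3,6,7,10]

[0] flags=1000 → (cmp)
[1] flags=1000 VS?F → skip
[2] flags=1000 LE?T → r2=0x27
[3] flags=1000 LT?T → r0=0x8b
[4] flags=0110 → (cmp)
[5] flags=0110 NE?F → skip
[6] flags=0110 GE?T → r0=0x72
[7] flags=0110 CS?T → r3=0x76
[8] flags=1000 → (cmp)
[9] flags=1000 PL?F → skip
[10] flags=1000 LS?T → r4=0x73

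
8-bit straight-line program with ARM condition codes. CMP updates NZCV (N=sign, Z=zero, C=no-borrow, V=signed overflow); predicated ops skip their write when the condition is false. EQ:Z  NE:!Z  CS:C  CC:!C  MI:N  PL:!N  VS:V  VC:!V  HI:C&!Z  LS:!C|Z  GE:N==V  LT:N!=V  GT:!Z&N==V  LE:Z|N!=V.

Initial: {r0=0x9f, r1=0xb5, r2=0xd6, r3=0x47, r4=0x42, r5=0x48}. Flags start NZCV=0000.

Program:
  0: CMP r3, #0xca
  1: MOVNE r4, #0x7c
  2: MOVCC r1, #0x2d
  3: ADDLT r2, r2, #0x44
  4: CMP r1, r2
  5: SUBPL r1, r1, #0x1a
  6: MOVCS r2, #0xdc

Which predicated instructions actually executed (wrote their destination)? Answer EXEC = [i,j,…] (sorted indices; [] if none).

0: ✓ CMP  NZCV=0000
1: ✓ MOVNE  r4←0x7c
2: ✓ MOVCC  r1←0x2d
3: · ADDLT
4: ✓ CMP  NZCV=0000
5: ✓ SUBPL  r1←0x13
6: · MOVCS

EXEC = [1,2,5]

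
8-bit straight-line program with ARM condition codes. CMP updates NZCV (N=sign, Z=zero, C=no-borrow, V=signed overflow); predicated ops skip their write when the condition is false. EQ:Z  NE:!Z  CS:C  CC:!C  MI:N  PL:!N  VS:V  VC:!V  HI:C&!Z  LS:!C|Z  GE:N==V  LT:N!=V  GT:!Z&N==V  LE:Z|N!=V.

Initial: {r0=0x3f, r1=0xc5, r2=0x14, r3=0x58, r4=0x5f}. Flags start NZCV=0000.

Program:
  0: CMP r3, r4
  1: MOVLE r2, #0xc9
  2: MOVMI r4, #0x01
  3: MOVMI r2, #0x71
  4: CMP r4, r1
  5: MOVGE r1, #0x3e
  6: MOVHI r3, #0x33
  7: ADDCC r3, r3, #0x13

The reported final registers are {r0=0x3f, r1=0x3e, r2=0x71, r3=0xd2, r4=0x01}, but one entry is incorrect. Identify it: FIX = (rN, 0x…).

FIX = (r3, 0x6b)

0: ✓ CMP  NZCV=1000
1: ✓ MOVLE  r2←0xc9
2: ✓ MOVMI  r4←0x01
3: ✓ MOVMI  r2←0x71
4: ✓ CMP  NZCV=0000
5: ✓ MOVGE  r1←0x3e
6: · MOVHI
7: ✓ ADDCC  r3←0x6b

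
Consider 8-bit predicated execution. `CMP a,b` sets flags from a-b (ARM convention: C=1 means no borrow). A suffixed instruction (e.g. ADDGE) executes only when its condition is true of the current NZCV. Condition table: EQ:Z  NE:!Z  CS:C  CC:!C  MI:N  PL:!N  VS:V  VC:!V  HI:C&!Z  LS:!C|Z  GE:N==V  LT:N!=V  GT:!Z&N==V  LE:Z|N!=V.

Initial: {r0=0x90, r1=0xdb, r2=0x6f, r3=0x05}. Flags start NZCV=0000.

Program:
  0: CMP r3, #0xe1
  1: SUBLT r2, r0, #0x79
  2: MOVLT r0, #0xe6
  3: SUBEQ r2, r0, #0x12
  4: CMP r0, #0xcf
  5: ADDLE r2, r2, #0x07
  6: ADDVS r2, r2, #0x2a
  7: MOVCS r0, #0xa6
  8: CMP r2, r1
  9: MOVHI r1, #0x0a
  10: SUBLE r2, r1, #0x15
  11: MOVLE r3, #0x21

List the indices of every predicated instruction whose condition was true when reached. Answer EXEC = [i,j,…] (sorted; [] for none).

[0] flags=0000 → (cmp)
[1] flags=0000 LT?F → skip
[2] flags=0000 LT?F → skip
[3] flags=0000 EQ?F → skip
[4] flags=1000 → (cmp)
[5] flags=1000 LE?T → r2=0x76
[6] flags=1000 VS?F → skip
[7] flags=1000 CS?F → skip
[8] flags=1001 → (cmp)
[9] flags=1001 HI?F → skip
[10] flags=1001 LE?F → skip
[11] flags=1001 LE?F → skip

EXEC = [5]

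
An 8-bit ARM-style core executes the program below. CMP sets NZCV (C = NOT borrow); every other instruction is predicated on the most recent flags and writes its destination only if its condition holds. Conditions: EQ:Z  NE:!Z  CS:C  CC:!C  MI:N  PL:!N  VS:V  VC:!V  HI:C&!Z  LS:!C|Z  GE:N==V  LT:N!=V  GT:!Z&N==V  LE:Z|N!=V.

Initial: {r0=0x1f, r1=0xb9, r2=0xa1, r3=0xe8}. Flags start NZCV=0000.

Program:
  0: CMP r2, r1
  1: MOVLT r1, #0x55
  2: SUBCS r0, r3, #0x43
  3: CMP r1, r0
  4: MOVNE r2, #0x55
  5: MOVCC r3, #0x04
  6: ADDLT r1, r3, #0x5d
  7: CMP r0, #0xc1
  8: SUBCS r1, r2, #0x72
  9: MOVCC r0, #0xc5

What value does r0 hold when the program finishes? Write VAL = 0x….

VAL = 0xc5

0: ✓ CMP  NZCV=1000
1: ✓ MOVLT  r1←0x55
2: · SUBCS
3: ✓ CMP  NZCV=0010
4: ✓ MOVNE  r2←0x55
5: · MOVCC
6: · ADDLT
7: ✓ CMP  NZCV=0000
8: · SUBCS
9: ✓ MOVCC  r0←0xc5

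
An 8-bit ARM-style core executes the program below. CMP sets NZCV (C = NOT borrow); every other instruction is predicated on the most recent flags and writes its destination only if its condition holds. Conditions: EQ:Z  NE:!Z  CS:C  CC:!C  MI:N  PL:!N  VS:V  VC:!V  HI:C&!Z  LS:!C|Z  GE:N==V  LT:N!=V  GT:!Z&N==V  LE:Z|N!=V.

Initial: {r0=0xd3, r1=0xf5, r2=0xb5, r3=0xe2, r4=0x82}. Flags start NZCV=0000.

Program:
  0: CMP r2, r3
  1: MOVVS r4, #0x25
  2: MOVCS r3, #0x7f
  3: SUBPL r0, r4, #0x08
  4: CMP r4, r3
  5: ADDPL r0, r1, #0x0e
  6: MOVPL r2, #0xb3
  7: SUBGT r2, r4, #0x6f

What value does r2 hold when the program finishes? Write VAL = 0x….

0: ✓ CMP  NZCV=1000
1: · MOVVS
2: · MOVCS
3: · SUBPL
4: ✓ CMP  NZCV=1000
5: · ADDPL
6: · MOVPL
7: · SUBGT

VAL = 0xb5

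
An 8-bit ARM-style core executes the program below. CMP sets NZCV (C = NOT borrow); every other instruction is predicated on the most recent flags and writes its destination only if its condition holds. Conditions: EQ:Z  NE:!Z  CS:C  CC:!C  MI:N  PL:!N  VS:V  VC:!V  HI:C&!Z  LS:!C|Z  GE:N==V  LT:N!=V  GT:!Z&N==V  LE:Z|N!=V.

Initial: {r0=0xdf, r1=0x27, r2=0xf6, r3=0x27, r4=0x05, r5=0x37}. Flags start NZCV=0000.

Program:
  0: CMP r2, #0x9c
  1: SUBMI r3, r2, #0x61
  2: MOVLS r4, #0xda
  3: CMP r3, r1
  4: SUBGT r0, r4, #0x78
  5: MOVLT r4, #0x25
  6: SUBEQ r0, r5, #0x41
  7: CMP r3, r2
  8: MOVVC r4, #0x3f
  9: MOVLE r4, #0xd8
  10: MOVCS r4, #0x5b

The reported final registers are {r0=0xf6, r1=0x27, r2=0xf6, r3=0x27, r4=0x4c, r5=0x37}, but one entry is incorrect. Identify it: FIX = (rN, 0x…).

[0] flags=0010 → (cmp)
[1] flags=0010 MI?F → skip
[2] flags=0010 LS?F → skip
[3] flags=0110 → (cmp)
[4] flags=0110 GT?F → skip
[5] flags=0110 LT?F → skip
[6] flags=0110 EQ?T → r0=0xf6
[7] flags=0000 → (cmp)
[8] flags=0000 VC?T → r4=0x3f
[9] flags=0000 LE?F → skip
[10] flags=0000 CS?F → skip

FIX = (r4, 0x3f)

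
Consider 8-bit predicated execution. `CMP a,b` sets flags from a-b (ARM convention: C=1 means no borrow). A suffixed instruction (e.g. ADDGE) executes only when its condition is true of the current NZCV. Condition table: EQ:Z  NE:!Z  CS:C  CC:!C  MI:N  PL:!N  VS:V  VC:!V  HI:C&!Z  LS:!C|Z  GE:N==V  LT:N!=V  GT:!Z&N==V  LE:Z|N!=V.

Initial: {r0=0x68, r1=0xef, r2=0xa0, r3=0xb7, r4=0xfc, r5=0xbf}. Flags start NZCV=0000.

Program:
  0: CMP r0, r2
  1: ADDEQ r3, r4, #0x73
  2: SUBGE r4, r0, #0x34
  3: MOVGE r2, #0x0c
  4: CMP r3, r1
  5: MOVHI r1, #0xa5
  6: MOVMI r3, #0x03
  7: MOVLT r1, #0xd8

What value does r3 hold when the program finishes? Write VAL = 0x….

VAL = 0x03

0: ✓ CMP  NZCV=1001
1: · ADDEQ
2: ✓ SUBGE  r4←0x34
3: ✓ MOVGE  r2←0x0c
4: ✓ CMP  NZCV=1000
5: · MOVHI
6: ✓ MOVMI  r3←0x03
7: ✓ MOVLT  r1←0xd8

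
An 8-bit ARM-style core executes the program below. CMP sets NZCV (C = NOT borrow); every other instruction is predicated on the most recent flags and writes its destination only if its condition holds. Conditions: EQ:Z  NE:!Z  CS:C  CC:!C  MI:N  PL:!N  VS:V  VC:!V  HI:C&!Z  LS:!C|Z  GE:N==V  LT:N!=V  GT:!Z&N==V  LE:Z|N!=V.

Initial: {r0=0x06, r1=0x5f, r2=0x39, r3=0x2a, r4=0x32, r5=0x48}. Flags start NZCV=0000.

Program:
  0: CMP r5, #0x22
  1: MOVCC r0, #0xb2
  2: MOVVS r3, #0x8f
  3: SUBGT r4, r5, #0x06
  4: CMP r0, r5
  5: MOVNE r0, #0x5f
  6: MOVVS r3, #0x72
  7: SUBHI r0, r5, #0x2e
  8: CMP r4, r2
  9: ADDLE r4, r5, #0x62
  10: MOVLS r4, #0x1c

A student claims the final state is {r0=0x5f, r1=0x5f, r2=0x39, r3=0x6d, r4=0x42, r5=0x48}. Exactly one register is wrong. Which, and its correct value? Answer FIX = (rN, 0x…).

FIX = (r3, 0x2a)

[0] flags=0010 → (cmp)
[1] flags=0010 CC?F → skip
[2] flags=0010 VS?F → skip
[3] flags=0010 GT?T → r4=0x42
[4] flags=1000 → (cmp)
[5] flags=1000 NE?T → r0=0x5f
[6] flags=1000 VS?F → skip
[7] flags=1000 HI?F → skip
[8] flags=0010 → (cmp)
[9] flags=0010 LE?F → skip
[10] flags=0010 LS?F → skip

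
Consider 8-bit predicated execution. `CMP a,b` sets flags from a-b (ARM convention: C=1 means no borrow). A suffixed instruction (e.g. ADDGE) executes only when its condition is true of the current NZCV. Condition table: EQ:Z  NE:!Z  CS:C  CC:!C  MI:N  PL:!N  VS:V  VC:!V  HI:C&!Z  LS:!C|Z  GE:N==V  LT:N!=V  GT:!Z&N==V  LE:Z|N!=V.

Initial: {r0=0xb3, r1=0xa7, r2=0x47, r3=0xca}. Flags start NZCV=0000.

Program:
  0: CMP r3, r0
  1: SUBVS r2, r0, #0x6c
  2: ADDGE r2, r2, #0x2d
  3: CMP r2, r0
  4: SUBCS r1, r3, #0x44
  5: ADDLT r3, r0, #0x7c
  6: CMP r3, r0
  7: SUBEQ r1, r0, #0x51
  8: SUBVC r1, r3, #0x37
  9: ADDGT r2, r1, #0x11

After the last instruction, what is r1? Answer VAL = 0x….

VAL = 0x93

[0] flags=0010 → (cmp)
[1] flags=0010 VS?F → skip
[2] flags=0010 GE?T → r2=0x74
[3] flags=1001 → (cmp)
[4] flags=1001 CS?F → skip
[5] flags=1001 LT?F → skip
[6] flags=0010 → (cmp)
[7] flags=0010 EQ?F → skip
[8] flags=0010 VC?T → r1=0x93
[9] flags=0010 GT?T → r2=0xa4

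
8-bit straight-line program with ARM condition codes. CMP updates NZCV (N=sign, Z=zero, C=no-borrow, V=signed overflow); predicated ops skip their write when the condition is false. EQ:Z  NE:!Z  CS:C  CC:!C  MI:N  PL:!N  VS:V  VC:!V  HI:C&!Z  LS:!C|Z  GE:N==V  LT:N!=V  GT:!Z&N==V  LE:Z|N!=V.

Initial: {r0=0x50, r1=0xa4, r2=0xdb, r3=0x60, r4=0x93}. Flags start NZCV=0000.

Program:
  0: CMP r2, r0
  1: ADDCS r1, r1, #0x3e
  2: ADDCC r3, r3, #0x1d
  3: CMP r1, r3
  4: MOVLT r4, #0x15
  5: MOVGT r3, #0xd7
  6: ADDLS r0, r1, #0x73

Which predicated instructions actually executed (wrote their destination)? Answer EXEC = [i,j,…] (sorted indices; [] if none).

EXEC = [1,4]

[0] flags=1010 → (cmp)
[1] flags=1010 CS?T → r1=0xe2
[2] flags=1010 CC?F → skip
[3] flags=1010 → (cmp)
[4] flags=1010 LT?T → r4=0x15
[5] flags=1010 GT?F → skip
[6] flags=1010 LS?F → skip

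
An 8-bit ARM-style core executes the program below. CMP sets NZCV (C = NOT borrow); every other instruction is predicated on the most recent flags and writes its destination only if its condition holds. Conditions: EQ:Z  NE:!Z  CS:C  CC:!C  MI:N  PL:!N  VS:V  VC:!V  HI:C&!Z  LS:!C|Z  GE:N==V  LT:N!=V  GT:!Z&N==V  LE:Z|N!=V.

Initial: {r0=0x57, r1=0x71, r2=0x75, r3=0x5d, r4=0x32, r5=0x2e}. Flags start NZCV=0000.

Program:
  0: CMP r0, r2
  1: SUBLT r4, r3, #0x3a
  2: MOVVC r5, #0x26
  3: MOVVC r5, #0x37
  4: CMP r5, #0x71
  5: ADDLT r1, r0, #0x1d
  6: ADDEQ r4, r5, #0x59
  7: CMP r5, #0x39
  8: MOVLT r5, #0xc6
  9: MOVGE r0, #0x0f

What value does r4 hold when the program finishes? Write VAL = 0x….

[0] flags=1000 → (cmp)
[1] flags=1000 LT?T → r4=0x23
[2] flags=1000 VC?T → r5=0x26
[3] flags=1000 VC?T → r5=0x37
[4] flags=1000 → (cmp)
[5] flags=1000 LT?T → r1=0x74
[6] flags=1000 EQ?F → skip
[7] flags=1000 → (cmp)
[8] flags=1000 LT?T → r5=0xc6
[9] flags=1000 GE?F → skip

VAL = 0x23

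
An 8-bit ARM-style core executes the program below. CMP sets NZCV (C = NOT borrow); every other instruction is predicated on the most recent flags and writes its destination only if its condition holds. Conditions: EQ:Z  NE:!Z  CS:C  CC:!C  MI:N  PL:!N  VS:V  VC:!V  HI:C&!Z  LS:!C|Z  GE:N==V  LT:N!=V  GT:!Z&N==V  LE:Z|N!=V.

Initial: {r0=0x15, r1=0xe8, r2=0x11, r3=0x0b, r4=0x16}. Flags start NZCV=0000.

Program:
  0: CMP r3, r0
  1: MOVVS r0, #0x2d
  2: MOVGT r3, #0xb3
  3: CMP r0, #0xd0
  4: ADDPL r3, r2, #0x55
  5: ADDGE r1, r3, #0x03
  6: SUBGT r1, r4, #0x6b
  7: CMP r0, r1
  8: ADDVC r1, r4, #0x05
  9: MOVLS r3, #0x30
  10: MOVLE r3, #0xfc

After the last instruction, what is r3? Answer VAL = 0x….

VAL = 0x30

[0] flags=1000 → (cmp)
[1] flags=1000 VS?F → skip
[2] flags=1000 GT?F → skip
[3] flags=0000 → (cmp)
[4] flags=0000 PL?T → r3=0x66
[5] flags=0000 GE?T → r1=0x69
[6] flags=0000 GT?T → r1=0xab
[7] flags=0000 → (cmp)
[8] flags=0000 VC?T → r1=0x1b
[9] flags=0000 LS?T → r3=0x30
[10] flags=0000 LE?F → skip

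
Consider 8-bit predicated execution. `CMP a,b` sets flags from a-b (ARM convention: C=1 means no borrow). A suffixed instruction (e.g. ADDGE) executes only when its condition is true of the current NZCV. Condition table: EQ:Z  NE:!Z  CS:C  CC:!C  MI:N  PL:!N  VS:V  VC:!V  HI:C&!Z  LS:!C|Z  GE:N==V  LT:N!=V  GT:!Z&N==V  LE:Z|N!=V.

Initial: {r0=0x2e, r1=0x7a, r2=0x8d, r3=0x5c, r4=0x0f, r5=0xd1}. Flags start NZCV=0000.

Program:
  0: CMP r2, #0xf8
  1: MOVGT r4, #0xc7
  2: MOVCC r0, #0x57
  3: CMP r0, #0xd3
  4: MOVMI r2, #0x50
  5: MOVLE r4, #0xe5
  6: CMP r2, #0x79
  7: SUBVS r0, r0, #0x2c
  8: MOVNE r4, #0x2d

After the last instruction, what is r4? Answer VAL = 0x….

VAL = 0x2d

[0] flags=1000 → (cmp)
[1] flags=1000 GT?F → skip
[2] flags=1000 CC?T → r0=0x57
[3] flags=1001 → (cmp)
[4] flags=1001 MI?T → r2=0x50
[5] flags=1001 LE?F → skip
[6] flags=1000 → (cmp)
[7] flags=1000 VS?F → skip
[8] flags=1000 NE?T → r4=0x2d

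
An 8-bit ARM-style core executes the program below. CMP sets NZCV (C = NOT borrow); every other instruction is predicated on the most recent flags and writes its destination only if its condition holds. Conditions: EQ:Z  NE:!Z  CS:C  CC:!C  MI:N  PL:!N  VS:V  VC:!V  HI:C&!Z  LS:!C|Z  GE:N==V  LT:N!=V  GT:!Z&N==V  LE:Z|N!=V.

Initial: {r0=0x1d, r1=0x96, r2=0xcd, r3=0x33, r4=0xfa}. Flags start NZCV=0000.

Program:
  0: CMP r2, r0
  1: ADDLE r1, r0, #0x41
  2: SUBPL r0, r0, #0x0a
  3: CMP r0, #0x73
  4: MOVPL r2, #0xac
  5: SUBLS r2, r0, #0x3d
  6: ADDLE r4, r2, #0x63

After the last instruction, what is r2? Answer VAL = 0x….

VAL = 0xe0

0: ✓ CMP  NZCV=1010
1: ✓ ADDLE  r1←0x5e
2: · SUBPL
3: ✓ CMP  NZCV=1000
4: · MOVPL
5: ✓ SUBLS  r2←0xe0
6: ✓ ADDLE  r4←0x43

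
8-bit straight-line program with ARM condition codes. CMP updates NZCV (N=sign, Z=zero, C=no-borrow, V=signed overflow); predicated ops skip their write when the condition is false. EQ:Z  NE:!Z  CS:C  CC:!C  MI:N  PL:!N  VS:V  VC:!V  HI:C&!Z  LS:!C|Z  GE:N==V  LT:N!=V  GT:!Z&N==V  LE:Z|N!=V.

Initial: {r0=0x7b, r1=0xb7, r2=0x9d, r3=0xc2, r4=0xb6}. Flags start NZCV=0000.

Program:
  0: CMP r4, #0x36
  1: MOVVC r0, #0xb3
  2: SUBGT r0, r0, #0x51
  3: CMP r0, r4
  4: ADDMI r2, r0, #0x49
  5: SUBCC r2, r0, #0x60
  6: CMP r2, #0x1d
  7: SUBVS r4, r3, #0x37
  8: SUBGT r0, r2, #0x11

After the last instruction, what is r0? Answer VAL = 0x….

VAL = 0x42

[0] flags=1010 → (cmp)
[1] flags=1010 VC?T → r0=0xb3
[2] flags=1010 GT?F → skip
[3] flags=1000 → (cmp)
[4] flags=1000 MI?T → r2=0xfc
[5] flags=1000 CC?T → r2=0x53
[6] flags=0010 → (cmp)
[7] flags=0010 VS?F → skip
[8] flags=0010 GT?T → r0=0x42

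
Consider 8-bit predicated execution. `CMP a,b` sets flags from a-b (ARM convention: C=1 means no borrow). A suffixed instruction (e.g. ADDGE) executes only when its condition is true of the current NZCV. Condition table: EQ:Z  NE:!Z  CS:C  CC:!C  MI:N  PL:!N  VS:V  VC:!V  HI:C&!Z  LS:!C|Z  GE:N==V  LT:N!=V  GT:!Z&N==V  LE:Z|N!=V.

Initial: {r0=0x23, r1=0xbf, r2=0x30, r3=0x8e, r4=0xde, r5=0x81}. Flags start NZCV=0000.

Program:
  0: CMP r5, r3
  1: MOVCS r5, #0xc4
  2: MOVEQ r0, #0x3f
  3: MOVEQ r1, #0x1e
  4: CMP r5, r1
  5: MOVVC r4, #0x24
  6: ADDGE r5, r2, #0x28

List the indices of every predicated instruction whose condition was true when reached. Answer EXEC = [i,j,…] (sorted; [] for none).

[0] flags=1000 → (cmp)
[1] flags=1000 CS?F → skip
[2] flags=1000 EQ?F → skip
[3] flags=1000 EQ?F → skip
[4] flags=1000 → (cmp)
[5] flags=1000 VC?T → r4=0x24
[6] flags=1000 GE?F → skip

EXEC = [5]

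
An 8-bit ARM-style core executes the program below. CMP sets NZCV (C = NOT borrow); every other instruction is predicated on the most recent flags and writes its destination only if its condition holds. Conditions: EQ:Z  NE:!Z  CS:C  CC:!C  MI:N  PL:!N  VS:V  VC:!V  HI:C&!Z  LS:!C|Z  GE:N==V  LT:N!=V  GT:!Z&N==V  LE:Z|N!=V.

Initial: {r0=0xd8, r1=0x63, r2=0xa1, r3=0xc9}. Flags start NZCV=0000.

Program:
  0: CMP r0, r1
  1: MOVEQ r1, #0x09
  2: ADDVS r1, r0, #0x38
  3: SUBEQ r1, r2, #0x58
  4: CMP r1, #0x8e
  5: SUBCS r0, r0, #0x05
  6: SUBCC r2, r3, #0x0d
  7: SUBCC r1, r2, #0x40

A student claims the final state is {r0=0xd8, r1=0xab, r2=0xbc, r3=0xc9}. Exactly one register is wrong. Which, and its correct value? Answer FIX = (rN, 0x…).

FIX = (r1, 0x7c)

[0] flags=0011 → (cmp)
[1] flags=0011 EQ?F → skip
[2] flags=0011 VS?T → r1=0x10
[3] flags=0011 EQ?F → skip
[4] flags=1001 → (cmp)
[5] flags=1001 CS?F → skip
[6] flags=1001 CC?T → r2=0xbc
[7] flags=1001 CC?T → r1=0x7c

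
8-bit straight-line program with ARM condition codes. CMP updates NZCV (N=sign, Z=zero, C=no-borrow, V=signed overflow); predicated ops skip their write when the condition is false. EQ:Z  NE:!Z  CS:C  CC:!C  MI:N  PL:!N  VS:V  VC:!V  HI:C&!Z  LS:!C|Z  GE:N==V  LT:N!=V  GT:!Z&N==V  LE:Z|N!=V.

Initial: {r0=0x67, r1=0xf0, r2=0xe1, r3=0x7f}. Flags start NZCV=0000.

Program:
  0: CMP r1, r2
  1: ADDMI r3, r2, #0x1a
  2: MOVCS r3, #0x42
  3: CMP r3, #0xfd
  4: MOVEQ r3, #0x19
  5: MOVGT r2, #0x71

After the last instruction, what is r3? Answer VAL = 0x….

VAL = 0x42

0: ✓ CMP  NZCV=0010
1: · ADDMI
2: ✓ MOVCS  r3←0x42
3: ✓ CMP  NZCV=0000
4: · MOVEQ
5: ✓ MOVGT  r2←0x71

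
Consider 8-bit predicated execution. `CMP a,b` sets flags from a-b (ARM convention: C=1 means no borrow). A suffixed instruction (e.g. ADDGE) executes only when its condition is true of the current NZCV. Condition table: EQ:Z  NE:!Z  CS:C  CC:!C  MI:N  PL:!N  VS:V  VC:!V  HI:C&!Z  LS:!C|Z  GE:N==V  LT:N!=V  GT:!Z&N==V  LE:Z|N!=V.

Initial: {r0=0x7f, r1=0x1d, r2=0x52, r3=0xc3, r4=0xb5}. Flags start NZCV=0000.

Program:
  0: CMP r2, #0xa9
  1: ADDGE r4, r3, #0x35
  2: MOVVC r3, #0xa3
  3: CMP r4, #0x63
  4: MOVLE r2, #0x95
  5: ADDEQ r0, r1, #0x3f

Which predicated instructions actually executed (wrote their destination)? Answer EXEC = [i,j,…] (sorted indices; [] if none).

EXEC = [1,4]

0: ✓ CMP  NZCV=1001
1: ✓ ADDGE  r4←0xf8
2: · MOVVC
3: ✓ CMP  NZCV=1010
4: ✓ MOVLE  r2←0x95
5: · ADDEQ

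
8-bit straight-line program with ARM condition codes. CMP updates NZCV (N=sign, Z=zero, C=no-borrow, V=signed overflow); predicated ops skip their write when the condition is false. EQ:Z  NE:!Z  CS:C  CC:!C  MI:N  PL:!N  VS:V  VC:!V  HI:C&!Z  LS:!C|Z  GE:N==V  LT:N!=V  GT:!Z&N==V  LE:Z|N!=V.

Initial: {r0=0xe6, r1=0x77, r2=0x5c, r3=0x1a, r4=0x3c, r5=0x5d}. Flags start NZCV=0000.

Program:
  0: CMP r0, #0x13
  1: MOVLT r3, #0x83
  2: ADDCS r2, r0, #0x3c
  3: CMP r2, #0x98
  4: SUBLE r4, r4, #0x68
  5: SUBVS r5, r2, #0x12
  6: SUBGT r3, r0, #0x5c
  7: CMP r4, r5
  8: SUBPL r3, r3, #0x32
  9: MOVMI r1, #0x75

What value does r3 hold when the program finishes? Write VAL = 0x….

[0] flags=1010 → (cmp)
[1] flags=1010 LT?T → r3=0x83
[2] flags=1010 CS?T → r2=0x22
[3] flags=1001 → (cmp)
[4] flags=1001 LE?F → skip
[5] flags=1001 VS?T → r5=0x10
[6] flags=1001 GT?T → r3=0x8a
[7] flags=0010 → (cmp)
[8] flags=0010 PL?T → r3=0x58
[9] flags=0010 MI?F → skip

VAL = 0x58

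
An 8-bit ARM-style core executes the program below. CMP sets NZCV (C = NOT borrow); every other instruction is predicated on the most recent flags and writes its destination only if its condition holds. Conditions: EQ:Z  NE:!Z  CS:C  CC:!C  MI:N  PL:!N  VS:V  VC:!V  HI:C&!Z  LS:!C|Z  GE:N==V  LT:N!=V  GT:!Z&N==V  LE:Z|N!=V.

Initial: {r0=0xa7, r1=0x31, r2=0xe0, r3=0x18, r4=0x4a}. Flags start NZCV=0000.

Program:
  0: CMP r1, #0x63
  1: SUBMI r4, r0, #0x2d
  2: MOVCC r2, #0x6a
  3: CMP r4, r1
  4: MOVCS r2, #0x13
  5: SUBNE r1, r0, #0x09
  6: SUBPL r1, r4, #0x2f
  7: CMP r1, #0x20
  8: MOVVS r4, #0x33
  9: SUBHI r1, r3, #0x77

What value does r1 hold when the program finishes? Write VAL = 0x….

VAL = 0xa1

0: ✓ CMP  NZCV=1000
1: ✓ SUBMI  r4←0x7a
2: ✓ MOVCC  r2←0x6a
3: ✓ CMP  NZCV=0010
4: ✓ MOVCS  r2←0x13
5: ✓ SUBNE  r1←0x9e
6: ✓ SUBPL  r1←0x4b
7: ✓ CMP  NZCV=0010
8: · MOVVS
9: ✓ SUBHI  r1←0xa1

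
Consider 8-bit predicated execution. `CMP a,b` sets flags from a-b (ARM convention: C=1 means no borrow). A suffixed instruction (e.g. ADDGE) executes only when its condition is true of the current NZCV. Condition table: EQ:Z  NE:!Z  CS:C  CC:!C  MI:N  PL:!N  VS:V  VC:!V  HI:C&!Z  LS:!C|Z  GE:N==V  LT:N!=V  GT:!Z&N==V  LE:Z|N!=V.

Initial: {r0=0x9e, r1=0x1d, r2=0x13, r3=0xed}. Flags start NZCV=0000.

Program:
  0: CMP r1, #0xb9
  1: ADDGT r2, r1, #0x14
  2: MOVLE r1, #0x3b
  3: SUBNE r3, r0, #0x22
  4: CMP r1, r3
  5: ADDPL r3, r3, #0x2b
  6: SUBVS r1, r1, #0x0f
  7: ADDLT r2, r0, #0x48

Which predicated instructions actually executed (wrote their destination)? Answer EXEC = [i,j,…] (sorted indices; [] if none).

[0] flags=0000 → (cmp)
[1] flags=0000 GT?T → r2=0x31
[2] flags=0000 LE?F → skip
[3] flags=0000 NE?T → r3=0x7c
[4] flags=1000 → (cmp)
[5] flags=1000 PL?F → skip
[6] flags=1000 VS?F → skip
[7] flags=1000 LT?T → r2=0xe6

EXEC = [1,3,7]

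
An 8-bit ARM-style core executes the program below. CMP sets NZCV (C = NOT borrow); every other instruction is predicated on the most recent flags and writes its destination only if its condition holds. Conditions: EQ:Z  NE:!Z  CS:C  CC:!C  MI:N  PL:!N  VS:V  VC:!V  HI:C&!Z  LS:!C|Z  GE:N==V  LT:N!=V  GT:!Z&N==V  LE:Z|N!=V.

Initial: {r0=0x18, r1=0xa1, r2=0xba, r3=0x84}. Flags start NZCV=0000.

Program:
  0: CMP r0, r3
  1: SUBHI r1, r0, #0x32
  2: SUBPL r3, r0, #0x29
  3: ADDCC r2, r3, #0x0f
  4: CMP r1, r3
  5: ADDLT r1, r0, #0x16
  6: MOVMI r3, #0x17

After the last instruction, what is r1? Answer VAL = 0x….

0: ✓ CMP  NZCV=1001
1: · SUBHI
2: · SUBPL
3: ✓ ADDCC  r2←0x93
4: ✓ CMP  NZCV=0010
5: · ADDLT
6: · MOVMI

VAL = 0xa1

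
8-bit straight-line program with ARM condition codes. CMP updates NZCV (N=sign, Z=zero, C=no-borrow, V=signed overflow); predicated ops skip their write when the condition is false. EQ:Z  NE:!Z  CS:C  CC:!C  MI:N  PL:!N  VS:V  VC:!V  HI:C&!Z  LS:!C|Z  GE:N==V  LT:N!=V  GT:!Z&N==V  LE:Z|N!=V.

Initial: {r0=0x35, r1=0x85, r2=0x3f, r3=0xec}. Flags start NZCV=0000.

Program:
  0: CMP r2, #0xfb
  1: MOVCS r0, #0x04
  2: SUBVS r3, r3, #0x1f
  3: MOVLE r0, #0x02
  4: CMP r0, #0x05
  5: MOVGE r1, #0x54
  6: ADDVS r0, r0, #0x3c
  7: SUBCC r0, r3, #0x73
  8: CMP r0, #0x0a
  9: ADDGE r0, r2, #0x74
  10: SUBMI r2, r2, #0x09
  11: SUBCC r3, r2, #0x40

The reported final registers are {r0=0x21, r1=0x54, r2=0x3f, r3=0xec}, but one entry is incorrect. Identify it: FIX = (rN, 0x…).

FIX = (r0, 0xb3)

0: ✓ CMP  NZCV=0000
1: · MOVCS
2: · SUBVS
3: · MOVLE
4: ✓ CMP  NZCV=0010
5: ✓ MOVGE  r1←0x54
6: · ADDVS
7: · SUBCC
8: ✓ CMP  NZCV=0010
9: ✓ ADDGE  r0←0xb3
10: · SUBMI
11: · SUBCC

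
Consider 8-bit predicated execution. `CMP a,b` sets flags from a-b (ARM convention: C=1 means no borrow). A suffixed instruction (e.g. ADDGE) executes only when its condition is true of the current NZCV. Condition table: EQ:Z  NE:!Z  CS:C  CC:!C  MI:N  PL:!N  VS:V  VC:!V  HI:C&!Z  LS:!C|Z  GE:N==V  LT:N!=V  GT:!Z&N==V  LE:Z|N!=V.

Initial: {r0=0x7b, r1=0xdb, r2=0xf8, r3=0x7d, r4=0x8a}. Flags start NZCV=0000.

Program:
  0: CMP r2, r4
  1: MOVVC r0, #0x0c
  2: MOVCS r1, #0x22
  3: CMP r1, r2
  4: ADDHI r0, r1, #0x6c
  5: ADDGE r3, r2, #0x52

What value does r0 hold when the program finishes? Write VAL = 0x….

VAL = 0x0c

[0] flags=0010 → (cmp)
[1] flags=0010 VC?T → r0=0x0c
[2] flags=0010 CS?T → r1=0x22
[3] flags=0000 → (cmp)
[4] flags=0000 HI?F → skip
[5] flags=0000 GE?T → r3=0x4a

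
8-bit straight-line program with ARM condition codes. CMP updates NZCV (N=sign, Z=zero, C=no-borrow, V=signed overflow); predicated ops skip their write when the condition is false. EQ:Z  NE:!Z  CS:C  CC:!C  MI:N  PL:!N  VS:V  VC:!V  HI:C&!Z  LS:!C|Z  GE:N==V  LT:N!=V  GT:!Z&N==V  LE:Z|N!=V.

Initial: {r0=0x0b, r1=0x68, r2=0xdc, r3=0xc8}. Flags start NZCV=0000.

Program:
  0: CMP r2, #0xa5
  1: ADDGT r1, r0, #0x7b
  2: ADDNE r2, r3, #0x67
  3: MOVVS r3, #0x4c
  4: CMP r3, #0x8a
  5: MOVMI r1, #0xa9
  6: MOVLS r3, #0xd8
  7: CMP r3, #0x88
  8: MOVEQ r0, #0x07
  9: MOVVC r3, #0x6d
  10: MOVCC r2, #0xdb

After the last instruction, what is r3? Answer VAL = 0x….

[0] flags=0010 → (cmp)
[1] flags=0010 GT?T → r1=0x86
[2] flags=0010 NE?T → r2=0x2f
[3] flags=0010 VS?F → skip
[4] flags=0010 → (cmp)
[5] flags=0010 MI?F → skip
[6] flags=0010 LS?F → skip
[7] flags=0010 → (cmp)
[8] flags=0010 EQ?F → skip
[9] flags=0010 VC?T → r3=0x6d
[10] flags=0010 CC?F → skip

VAL = 0x6d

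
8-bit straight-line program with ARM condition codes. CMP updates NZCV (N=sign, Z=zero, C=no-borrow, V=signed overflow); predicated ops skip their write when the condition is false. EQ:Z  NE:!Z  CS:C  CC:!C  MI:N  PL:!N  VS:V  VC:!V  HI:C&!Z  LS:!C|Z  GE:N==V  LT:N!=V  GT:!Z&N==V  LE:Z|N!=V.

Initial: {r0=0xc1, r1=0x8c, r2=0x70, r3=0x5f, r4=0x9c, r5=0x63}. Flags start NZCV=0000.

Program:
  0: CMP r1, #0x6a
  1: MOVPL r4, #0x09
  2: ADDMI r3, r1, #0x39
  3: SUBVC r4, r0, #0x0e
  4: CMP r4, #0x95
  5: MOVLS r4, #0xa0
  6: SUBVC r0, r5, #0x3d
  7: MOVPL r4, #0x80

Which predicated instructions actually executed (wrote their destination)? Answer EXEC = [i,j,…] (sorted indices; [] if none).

EXEC = [1,5,6,7]

[0] flags=0011 → (cmp)
[1] flags=0011 PL?T → r4=0x09
[2] flags=0011 MI?F → skip
[3] flags=0011 VC?F → skip
[4] flags=0000 → (cmp)
[5] flags=0000 LS?T → r4=0xa0
[6] flags=0000 VC?T → r0=0x26
[7] flags=0000 PL?T → r4=0x80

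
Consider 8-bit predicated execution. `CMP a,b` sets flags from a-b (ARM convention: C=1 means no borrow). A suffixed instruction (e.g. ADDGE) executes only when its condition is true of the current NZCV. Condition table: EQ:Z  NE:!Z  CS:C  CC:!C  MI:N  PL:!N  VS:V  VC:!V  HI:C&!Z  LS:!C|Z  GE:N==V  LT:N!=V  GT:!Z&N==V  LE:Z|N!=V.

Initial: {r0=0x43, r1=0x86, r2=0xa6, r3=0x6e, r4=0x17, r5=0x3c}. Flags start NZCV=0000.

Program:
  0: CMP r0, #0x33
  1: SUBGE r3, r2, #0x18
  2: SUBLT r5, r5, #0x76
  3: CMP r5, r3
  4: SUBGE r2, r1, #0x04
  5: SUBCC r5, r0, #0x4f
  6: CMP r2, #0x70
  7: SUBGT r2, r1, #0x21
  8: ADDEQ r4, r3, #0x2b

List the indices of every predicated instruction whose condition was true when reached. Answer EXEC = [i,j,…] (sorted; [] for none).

[0] flags=0010 → (cmp)
[1] flags=0010 GE?T → r3=0x8e
[2] flags=0010 LT?F → skip
[3] flags=1001 → (cmp)
[4] flags=1001 GE?T → r2=0x82
[5] flags=1001 CC?T → r5=0xf4
[6] flags=0011 → (cmp)
[7] flags=0011 GT?F → skip
[8] flags=0011 EQ?F → skip

EXEC = [1,4,5]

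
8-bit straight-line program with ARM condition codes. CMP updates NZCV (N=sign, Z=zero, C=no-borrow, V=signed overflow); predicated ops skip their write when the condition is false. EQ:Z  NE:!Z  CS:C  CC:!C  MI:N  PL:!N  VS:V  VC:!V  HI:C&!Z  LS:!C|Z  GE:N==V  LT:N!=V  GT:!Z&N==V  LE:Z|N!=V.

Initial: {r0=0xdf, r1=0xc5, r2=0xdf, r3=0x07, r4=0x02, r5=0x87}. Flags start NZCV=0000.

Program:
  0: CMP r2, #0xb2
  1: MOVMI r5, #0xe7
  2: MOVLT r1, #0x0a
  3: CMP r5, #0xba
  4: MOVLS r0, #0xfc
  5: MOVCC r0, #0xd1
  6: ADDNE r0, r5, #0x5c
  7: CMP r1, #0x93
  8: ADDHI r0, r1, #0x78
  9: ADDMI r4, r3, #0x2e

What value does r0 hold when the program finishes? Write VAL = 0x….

0: ✓ CMP  NZCV=0010
1: · MOVMI
2: · MOVLT
3: ✓ CMP  NZCV=1000
4: ✓ MOVLS  r0←0xfc
5: ✓ MOVCC  r0←0xd1
6: ✓ ADDNE  r0←0xe3
7: ✓ CMP  NZCV=0010
8: ✓ ADDHI  r0←0x3d
9: · ADDMI

VAL = 0x3d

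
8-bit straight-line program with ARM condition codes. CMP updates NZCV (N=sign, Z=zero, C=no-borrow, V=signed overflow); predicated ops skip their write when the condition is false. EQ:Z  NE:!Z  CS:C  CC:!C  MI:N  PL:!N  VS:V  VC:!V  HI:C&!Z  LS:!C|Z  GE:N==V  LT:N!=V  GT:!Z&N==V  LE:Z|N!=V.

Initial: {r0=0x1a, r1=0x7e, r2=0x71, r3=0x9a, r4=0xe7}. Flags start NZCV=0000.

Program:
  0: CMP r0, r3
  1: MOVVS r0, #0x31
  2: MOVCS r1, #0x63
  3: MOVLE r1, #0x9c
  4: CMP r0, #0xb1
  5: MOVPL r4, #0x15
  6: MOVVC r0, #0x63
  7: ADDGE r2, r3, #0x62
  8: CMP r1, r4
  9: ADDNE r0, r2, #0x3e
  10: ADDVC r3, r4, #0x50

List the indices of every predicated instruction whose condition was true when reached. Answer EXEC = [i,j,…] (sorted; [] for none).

[0] flags=1001 → (cmp)
[1] flags=1001 VS?T → r0=0x31
[2] flags=1001 CS?F → skip
[3] flags=1001 LE?F → skip
[4] flags=1001 → (cmp)
[5] flags=1001 PL?F → skip
[6] flags=1001 VC?F → skip
[7] flags=1001 GE?T → r2=0xfc
[8] flags=1001 → (cmp)
[9] flags=1001 NE?T → r0=0x3a
[10] flags=1001 VC?F → skip

EXEC = [1,7,9]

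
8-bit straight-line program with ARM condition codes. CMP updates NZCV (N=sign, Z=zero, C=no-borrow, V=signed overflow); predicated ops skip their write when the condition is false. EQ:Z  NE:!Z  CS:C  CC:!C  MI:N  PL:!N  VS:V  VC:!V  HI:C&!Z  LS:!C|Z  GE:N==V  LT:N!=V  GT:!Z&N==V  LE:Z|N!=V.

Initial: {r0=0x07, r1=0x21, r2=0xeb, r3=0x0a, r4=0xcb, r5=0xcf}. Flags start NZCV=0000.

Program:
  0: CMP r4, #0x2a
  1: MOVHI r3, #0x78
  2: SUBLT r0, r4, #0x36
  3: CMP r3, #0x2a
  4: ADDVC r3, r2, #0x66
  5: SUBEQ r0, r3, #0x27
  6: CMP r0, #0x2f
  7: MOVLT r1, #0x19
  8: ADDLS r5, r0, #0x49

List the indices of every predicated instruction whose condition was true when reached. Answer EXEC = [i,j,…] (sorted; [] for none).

[0] flags=1010 → (cmp)
[1] flags=1010 HI?T → r3=0x78
[2] flags=1010 LT?T → r0=0x95
[3] flags=0010 → (cmp)
[4] flags=0010 VC?T → r3=0x51
[5] flags=0010 EQ?F → skip
[6] flags=0011 → (cmp)
[7] flags=0011 LT?T → r1=0x19
[8] flags=0011 LS?F → skip

EXEC = [1,2,4,7]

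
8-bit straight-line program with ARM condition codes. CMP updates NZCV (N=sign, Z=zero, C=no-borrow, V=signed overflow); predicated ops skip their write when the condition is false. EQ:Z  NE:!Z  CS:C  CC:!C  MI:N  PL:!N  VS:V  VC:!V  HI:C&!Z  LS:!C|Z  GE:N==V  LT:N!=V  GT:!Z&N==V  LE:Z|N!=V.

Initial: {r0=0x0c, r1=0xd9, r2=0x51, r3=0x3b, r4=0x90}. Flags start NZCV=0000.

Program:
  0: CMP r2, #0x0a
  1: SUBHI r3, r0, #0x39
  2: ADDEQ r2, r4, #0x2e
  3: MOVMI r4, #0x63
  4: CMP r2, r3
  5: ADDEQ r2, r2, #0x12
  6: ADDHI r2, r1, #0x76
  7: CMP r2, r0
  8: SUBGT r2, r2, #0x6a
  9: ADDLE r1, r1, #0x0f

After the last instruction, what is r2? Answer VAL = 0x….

[0] flags=0010 → (cmp)
[1] flags=0010 HI?T → r3=0xd3
[2] flags=0010 EQ?F → skip
[3] flags=0010 MI?F → skip
[4] flags=0000 → (cmp)
[5] flags=0000 EQ?F → skip
[6] flags=0000 HI?F → skip
[7] flags=0010 → (cmp)
[8] flags=0010 GT?T → r2=0xe7
[9] flags=0010 LE?F → skip

VAL = 0xe7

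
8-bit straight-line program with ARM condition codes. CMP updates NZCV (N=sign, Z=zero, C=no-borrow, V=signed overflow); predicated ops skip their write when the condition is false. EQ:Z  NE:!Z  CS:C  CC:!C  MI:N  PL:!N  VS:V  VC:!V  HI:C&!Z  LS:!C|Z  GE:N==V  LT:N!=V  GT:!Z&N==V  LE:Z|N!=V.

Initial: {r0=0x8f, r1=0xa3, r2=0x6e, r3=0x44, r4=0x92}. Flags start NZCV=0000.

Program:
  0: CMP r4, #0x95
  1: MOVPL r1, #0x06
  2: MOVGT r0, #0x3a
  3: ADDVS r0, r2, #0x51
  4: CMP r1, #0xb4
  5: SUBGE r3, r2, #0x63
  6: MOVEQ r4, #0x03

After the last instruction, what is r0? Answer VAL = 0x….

[0] flags=1000 → (cmp)
[1] flags=1000 PL?F → skip
[2] flags=1000 GT?F → skip
[3] flags=1000 VS?F → skip
[4] flags=1000 → (cmp)
[5] flags=1000 GE?F → skip
[6] flags=1000 EQ?F → skip

VAL = 0x8f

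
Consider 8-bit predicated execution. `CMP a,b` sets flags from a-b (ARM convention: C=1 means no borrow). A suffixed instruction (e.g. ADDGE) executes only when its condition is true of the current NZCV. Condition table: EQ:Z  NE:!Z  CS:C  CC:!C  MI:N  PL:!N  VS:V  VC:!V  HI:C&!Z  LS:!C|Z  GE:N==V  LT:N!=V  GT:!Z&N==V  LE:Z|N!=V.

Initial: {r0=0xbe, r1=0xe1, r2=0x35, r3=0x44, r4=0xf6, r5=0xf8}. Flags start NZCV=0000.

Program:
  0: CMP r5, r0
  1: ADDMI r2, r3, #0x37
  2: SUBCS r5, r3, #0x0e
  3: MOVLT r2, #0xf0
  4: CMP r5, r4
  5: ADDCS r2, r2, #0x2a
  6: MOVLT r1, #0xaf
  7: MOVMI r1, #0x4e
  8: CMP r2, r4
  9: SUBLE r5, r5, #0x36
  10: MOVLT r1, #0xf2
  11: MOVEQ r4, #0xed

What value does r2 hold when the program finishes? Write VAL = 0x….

VAL = 0x35

[0] flags=0010 → (cmp)
[1] flags=0010 MI?F → skip
[2] flags=0010 CS?T → r5=0x36
[3] flags=0010 LT?F → skip
[4] flags=0000 → (cmp)
[5] flags=0000 CS?F → skip
[6] flags=0000 LT?F → skip
[7] flags=0000 MI?F → skip
[8] flags=0000 → (cmp)
[9] flags=0000 LE?F → skip
[10] flags=0000 LT?F → skip
[11] flags=0000 EQ?F → skip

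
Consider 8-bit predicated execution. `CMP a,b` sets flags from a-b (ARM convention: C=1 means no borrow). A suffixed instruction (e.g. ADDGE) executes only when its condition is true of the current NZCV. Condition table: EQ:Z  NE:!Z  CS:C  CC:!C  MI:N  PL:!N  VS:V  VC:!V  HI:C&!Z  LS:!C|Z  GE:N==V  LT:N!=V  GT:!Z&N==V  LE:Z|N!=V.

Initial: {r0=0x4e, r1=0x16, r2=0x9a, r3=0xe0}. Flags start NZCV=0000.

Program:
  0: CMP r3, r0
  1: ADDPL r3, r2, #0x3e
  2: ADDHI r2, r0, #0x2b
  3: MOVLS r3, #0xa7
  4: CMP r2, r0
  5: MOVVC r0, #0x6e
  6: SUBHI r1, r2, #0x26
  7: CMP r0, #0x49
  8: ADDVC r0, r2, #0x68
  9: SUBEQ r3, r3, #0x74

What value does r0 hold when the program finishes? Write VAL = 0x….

VAL = 0xe1

0: ✓ CMP  NZCV=1010
1: · ADDPL
2: ✓ ADDHI  r2←0x79
3: · MOVLS
4: ✓ CMP  NZCV=0010
5: ✓ MOVVC  r0←0x6e
6: ✓ SUBHI  r1←0x53
7: ✓ CMP  NZCV=0010
8: ✓ ADDVC  r0←0xe1
9: · SUBEQ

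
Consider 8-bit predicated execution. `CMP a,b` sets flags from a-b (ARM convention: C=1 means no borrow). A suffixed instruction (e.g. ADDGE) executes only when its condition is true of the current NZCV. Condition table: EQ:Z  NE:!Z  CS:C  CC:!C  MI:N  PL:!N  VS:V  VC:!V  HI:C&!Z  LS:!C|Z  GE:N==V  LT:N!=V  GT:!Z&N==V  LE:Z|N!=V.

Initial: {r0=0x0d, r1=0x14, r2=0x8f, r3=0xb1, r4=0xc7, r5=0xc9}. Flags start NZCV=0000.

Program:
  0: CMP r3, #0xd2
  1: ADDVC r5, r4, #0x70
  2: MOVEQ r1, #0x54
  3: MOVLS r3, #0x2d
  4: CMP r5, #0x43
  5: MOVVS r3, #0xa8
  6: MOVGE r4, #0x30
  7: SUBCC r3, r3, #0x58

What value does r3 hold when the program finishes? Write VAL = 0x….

[0] flags=1000 → (cmp)
[1] flags=1000 VC?T → r5=0x37
[2] flags=1000 EQ?F → skip
[3] flags=1000 LS?T → r3=0x2d
[4] flags=1000 → (cmp)
[5] flags=1000 VS?F → skip
[6] flags=1000 GE?F → skip
[7] flags=1000 CC?T → r3=0xd5

VAL = 0xd5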